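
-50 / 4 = -25 / 2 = -12.50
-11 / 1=-11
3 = 3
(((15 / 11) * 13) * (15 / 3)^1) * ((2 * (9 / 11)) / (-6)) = -2925 / 121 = -24.17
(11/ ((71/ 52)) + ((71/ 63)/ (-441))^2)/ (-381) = -441524348819/ 20880534052539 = -0.02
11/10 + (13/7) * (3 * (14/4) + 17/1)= 1826/35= 52.17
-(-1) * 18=18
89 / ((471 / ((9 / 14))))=267 / 2198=0.12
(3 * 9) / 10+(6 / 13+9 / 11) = 5691 / 1430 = 3.98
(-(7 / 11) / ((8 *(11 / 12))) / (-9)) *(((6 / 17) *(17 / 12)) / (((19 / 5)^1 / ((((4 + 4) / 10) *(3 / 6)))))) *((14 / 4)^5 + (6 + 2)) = 119441 / 441408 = 0.27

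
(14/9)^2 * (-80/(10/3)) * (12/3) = -6272/27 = -232.30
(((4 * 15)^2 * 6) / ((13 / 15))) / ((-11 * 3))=-108000 / 143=-755.24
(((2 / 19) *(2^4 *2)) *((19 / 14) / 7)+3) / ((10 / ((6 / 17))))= 537 / 4165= 0.13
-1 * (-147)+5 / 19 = 2798 / 19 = 147.26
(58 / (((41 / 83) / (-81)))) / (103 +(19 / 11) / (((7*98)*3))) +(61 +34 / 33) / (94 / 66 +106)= -91.76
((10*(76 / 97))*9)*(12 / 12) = 70.52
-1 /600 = -0.00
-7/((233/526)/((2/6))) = -3682/699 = -5.27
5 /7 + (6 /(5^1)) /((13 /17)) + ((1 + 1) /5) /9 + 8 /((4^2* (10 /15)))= 50417 /16380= 3.08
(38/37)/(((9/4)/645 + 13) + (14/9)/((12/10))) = 882360/12285517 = 0.07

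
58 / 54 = 29 / 27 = 1.07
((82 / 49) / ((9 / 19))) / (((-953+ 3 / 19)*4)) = -14801 / 15967728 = -0.00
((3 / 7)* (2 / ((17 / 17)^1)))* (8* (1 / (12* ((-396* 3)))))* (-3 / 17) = 1 / 11781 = 0.00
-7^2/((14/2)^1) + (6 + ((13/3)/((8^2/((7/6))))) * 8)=-53/144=-0.37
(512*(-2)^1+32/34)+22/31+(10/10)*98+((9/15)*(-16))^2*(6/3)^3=-2464636/13175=-187.07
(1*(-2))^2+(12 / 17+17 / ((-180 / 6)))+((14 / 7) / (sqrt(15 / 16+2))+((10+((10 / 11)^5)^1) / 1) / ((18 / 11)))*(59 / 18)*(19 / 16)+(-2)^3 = 1121*sqrt(47) / 1692+23013073649 / 1075235040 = 25.94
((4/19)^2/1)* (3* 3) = 144/361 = 0.40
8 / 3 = 2.67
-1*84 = -84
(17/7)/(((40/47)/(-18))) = -7191/140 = -51.36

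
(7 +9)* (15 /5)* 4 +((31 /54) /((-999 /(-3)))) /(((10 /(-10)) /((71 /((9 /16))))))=15518840 /80919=191.78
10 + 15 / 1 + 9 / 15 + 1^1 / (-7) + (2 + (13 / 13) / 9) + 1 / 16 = 139259 / 5040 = 27.63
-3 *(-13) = 39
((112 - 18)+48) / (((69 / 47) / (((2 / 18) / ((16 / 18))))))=3337 / 276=12.09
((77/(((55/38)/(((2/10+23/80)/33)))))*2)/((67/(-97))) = -167713/73700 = -2.28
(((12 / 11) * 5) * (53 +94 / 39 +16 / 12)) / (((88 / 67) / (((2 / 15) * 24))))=1186168 / 1573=754.08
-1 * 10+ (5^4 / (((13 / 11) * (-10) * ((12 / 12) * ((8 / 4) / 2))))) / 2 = -1895 / 52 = -36.44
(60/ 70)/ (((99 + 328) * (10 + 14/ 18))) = 54/ 289933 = 0.00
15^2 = 225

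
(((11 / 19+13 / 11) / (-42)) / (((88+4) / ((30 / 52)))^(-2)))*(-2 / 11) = 193.83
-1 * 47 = -47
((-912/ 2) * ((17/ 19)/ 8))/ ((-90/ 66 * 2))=187/ 10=18.70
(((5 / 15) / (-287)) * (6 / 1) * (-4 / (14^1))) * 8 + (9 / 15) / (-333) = 15751 / 1114995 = 0.01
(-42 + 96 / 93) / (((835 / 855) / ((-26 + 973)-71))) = -190240920 / 5177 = -36747.33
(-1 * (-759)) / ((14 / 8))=3036 / 7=433.71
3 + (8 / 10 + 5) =44 / 5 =8.80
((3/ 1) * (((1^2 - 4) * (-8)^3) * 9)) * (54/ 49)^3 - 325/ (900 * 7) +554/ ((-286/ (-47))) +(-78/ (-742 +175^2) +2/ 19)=910427649002040427/ 16375149714924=55598.13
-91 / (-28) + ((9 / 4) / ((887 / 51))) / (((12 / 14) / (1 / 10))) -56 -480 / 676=-640924861 / 11992240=-53.44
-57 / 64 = -0.89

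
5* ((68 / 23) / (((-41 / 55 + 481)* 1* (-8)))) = -4675 / 1215044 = -0.00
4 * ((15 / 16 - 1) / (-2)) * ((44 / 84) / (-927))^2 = 121 / 3031712712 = 0.00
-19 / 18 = -1.06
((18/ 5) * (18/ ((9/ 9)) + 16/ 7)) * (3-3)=0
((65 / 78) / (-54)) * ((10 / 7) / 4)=-25 / 4536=-0.01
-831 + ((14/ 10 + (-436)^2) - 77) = 945947/ 5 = 189189.40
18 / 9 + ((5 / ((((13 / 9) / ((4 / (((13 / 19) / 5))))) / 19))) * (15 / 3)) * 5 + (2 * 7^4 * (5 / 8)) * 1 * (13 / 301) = 1400895991 / 29068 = 48193.75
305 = 305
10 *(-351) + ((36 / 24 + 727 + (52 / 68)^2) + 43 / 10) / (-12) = -20641047 / 5780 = -3571.12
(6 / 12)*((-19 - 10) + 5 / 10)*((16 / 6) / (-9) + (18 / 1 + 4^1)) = -5567 / 18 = -309.28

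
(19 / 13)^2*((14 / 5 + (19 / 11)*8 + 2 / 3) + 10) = 1625222 / 27885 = 58.28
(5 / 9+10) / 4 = 95 / 36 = 2.64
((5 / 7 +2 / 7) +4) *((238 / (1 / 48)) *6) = 342720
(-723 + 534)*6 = -1134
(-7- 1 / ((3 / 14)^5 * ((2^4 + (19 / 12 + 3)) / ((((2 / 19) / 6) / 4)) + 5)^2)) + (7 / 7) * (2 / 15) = -46035686023 / 6704128215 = -6.87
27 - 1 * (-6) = 33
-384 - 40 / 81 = -31144 / 81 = -384.49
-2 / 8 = -1 / 4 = -0.25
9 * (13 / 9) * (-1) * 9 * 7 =-819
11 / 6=1.83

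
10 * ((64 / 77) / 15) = 128 / 231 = 0.55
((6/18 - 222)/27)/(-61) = 665/4941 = 0.13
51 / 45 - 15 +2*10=92 / 15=6.13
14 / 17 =0.82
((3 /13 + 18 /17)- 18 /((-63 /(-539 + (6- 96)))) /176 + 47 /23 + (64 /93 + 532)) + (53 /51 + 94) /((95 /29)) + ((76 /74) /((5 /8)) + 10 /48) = 96531637703513 /170591681260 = 565.86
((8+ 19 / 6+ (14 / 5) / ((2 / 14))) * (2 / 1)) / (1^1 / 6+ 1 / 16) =14768 / 55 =268.51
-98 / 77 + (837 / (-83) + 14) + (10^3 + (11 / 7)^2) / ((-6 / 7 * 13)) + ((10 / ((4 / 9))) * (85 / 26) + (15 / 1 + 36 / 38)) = 41348513 / 18942924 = 2.18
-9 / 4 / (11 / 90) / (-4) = 405 / 88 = 4.60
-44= -44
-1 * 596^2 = -355216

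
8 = 8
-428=-428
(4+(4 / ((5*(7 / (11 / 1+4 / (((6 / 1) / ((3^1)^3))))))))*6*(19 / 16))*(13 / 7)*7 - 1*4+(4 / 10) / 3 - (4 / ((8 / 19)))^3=-502.26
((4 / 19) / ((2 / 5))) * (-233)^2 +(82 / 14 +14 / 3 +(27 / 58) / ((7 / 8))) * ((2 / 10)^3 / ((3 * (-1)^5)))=123982375823 / 4339125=28573.13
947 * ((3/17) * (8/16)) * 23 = 65343/34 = 1921.85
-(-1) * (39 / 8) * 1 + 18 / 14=345 / 56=6.16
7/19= 0.37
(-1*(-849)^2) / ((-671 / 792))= 51897672 / 61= 850781.51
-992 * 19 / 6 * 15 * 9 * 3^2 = -3816720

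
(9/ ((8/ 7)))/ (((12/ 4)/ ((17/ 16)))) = 357/ 128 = 2.79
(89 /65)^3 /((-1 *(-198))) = 704969 /54375750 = 0.01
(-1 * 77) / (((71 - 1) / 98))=-539 / 5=-107.80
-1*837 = -837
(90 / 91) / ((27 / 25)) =250 / 273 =0.92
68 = 68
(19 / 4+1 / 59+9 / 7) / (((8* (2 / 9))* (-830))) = -89991 / 21938560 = -0.00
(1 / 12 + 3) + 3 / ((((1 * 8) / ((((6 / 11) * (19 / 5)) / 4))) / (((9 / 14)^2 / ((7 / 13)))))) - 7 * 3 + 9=-31756691 / 3622080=-8.77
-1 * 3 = -3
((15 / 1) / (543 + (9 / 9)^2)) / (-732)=-5 / 132736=-0.00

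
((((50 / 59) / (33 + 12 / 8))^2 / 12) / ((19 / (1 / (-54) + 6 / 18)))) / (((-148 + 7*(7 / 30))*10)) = -21250 / 37332150414903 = -0.00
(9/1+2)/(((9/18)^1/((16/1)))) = 352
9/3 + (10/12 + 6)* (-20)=-401/3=-133.67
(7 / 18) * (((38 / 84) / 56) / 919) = 19 / 5558112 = 0.00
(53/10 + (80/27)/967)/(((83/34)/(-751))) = -17676894559/10835235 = -1631.43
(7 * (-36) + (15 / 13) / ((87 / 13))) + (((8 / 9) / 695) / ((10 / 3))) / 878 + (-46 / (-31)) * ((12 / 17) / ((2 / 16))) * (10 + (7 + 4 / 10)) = -7415732903089 / 69943795725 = -106.02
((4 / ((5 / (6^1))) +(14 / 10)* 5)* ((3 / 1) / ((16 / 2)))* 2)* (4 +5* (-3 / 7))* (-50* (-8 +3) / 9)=19175 / 42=456.55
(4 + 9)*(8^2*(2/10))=832/5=166.40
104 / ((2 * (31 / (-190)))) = -9880 / 31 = -318.71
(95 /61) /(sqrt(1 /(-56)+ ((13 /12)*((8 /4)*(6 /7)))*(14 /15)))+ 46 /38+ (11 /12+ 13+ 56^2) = 3152.32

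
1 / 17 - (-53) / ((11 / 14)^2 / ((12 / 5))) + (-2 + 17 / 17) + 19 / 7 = 14961719 / 71995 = 207.82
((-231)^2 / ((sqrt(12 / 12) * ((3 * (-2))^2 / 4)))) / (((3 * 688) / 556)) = 824131 / 516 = 1597.15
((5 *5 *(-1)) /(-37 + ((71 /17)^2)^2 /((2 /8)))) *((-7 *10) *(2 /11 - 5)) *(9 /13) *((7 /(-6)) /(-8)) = -27113004625 /37582858456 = -0.72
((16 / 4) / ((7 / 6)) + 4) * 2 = 104 / 7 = 14.86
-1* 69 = -69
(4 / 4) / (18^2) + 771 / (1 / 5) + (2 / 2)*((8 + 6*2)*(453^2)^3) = 172830030958890435.00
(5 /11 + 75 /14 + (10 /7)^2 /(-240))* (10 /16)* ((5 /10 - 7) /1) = -2439775 /103488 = -23.58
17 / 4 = 4.25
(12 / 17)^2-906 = -261690 / 289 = -905.50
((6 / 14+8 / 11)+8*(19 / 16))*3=4923 / 154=31.97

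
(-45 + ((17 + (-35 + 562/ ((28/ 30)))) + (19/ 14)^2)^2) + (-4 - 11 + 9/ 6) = 13188964273/ 38416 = 343319.56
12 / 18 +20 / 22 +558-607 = -1565 / 33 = -47.42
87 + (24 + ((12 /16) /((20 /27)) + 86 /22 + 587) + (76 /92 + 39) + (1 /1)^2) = 15053453 /20240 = 743.75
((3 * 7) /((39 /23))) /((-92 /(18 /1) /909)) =-57267 /26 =-2202.58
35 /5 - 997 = -990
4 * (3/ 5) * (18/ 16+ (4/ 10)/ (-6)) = 127/ 50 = 2.54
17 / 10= 1.70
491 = 491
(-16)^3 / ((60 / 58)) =-59392 / 15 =-3959.47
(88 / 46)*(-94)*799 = -3304664 / 23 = -143681.04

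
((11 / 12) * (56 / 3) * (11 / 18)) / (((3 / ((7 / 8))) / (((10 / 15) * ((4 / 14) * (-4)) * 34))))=-57596 / 729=-79.01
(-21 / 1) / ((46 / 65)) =-1365 / 46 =-29.67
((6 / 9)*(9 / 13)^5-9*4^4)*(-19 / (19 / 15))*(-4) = -51325182360 / 371293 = -138233.64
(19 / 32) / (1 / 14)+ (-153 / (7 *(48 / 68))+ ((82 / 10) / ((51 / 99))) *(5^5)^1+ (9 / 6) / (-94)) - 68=49651.98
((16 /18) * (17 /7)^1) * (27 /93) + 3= 787 /217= 3.63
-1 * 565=-565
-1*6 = -6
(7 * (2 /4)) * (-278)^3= -75197332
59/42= 1.40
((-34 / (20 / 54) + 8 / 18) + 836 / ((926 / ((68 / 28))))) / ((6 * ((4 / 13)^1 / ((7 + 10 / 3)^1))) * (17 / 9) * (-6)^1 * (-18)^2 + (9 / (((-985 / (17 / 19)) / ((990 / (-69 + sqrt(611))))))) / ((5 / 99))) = 956514627789364787 * sqrt(611) / 118598014717383986178786 + 48553627565716025337091 / 355794044152151958536358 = 0.14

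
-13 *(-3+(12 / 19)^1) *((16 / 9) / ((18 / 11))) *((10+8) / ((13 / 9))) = 7920 / 19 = 416.84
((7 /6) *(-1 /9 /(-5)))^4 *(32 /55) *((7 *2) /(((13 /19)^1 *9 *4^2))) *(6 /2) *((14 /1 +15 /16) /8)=76320587 /364781102400000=0.00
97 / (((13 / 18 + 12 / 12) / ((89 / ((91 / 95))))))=14762430 / 2821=5233.05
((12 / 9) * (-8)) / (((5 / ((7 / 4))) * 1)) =-3.73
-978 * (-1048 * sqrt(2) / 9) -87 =-87 +341648 * sqrt(2) / 3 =160967.41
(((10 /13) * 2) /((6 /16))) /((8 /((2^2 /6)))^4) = 5 /25272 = 0.00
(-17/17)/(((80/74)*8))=-0.12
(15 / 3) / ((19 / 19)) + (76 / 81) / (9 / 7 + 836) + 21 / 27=2743480 / 474741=5.78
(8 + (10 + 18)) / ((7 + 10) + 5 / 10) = 72 / 35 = 2.06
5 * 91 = 455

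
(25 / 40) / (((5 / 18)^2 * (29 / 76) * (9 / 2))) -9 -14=-2651 / 145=-18.28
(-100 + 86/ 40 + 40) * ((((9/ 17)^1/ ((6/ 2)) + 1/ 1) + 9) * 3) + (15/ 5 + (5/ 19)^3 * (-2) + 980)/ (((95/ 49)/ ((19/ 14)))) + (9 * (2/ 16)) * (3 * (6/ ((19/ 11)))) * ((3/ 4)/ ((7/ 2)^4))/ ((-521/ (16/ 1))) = -1078.05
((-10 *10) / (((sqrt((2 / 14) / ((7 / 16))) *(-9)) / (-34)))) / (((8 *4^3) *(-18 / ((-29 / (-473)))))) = 86275 / 19616256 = 0.00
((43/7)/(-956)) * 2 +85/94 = 70092/78631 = 0.89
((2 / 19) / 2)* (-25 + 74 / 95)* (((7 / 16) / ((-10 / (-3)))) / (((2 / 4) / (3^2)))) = -434889 / 144400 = -3.01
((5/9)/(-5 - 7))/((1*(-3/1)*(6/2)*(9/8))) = 10/2187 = 0.00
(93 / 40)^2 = 8649 / 1600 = 5.41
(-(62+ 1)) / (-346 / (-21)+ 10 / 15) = -147 / 40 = -3.68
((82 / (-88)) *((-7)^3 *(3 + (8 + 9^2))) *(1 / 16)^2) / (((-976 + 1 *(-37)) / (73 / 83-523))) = 1752123233 / 29595808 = 59.20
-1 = -1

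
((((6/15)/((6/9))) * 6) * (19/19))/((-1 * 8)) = -9/20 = -0.45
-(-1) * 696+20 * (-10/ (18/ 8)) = 5464/ 9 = 607.11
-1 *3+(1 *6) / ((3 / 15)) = 27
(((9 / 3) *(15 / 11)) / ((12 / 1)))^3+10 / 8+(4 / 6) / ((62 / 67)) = 15923843 / 7922112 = 2.01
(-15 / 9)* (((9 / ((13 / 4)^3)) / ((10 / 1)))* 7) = -672 / 2197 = -0.31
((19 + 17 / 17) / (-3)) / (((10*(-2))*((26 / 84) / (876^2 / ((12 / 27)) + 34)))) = 24172820 / 13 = 1859447.69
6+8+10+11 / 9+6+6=335 / 9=37.22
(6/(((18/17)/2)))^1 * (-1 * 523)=-17782/3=-5927.33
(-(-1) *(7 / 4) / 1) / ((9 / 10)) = 35 / 18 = 1.94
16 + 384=400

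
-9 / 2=-4.50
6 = 6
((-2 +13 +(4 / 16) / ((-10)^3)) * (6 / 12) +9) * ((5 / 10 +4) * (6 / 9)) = 347997 / 8000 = 43.50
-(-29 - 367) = 396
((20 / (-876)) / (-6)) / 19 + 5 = 124835 / 24966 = 5.00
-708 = -708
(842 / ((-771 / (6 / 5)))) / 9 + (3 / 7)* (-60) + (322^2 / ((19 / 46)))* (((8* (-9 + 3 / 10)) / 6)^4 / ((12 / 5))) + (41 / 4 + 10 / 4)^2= 1165182598671942497 / 615258000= 1893811374.53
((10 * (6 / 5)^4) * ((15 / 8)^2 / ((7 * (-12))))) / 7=-243 / 1960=-0.12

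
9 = 9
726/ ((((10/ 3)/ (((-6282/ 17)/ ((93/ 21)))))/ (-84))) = 4022565624/ 2635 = 1526590.37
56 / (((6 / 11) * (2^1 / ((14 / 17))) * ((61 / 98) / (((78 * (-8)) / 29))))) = -43947904 / 30073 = -1461.37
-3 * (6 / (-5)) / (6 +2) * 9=81 / 20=4.05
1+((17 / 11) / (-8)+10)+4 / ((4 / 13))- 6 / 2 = 1831 / 88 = 20.81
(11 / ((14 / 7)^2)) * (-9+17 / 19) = -847 / 38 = -22.29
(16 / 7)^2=256 / 49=5.22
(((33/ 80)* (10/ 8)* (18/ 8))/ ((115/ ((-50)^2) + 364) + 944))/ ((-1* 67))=-37125/ 2804450624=-0.00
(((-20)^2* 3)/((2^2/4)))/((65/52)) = 960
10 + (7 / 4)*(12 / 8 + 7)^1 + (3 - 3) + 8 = 263 / 8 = 32.88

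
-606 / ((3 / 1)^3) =-202 / 9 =-22.44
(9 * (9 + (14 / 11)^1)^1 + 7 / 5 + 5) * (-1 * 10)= -988.55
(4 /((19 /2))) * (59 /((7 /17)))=8024 /133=60.33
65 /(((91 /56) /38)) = 1520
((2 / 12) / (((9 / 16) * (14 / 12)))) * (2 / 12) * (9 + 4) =104 / 189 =0.55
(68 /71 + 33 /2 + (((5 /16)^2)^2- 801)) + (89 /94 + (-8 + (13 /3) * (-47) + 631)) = -238323074837 /656080896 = -363.25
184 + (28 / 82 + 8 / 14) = 53070 / 287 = 184.91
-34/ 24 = -17/ 12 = -1.42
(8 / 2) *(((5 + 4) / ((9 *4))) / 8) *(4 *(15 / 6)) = 5 / 4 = 1.25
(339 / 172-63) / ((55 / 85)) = -178449 / 1892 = -94.32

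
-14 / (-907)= 14 / 907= 0.02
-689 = -689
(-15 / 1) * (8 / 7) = -120 / 7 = -17.14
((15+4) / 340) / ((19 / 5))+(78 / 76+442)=572409 / 1292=443.04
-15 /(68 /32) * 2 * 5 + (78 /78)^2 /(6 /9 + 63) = -229149 /3247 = -70.57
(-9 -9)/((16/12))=-27/2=-13.50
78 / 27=26 / 9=2.89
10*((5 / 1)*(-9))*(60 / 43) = -27000 / 43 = -627.91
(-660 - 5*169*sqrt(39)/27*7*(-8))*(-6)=3960 - 94640*sqrt(39)/9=-61709.62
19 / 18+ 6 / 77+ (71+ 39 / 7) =107699 / 1386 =77.70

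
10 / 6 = 5 / 3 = 1.67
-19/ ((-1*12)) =19/ 12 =1.58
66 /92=33 /46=0.72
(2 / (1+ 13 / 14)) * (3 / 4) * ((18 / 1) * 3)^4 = 6613488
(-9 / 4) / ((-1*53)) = 9 / 212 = 0.04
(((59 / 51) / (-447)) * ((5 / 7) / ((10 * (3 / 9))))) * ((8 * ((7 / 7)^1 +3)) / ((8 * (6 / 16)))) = -0.01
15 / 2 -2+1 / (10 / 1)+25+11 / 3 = 514 / 15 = 34.27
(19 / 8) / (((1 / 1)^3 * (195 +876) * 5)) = 19 / 42840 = 0.00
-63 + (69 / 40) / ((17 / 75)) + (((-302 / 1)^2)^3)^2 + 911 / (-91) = 7123011018944864965164362338215497 / 12376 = 575550340897290317159369900000.00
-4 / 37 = -0.11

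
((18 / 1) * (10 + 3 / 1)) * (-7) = -1638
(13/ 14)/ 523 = 13/ 7322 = 0.00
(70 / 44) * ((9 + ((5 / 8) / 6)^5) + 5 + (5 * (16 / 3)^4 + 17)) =36354187701055 / 5605687296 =6485.23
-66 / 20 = -33 / 10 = -3.30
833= 833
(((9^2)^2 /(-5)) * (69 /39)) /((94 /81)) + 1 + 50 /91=-85495731 /42770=-1998.96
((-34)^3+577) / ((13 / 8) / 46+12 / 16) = -14251536 / 289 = -49313.27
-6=-6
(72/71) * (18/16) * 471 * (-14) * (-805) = 429961770/71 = 6055799.58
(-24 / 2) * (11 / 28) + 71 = 464 / 7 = 66.29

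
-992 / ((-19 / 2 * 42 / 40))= 99.45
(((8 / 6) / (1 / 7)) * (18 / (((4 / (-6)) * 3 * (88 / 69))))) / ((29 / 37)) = -53613 / 638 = -84.03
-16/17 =-0.94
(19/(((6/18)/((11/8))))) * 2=627/4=156.75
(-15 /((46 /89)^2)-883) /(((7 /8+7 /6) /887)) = -10576107246 /25921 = -408013.09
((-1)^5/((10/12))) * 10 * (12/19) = -144/19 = -7.58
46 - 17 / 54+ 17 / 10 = 6397 / 135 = 47.39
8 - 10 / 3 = 14 / 3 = 4.67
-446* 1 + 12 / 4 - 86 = -529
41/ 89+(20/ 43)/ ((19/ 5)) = 42397/ 72713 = 0.58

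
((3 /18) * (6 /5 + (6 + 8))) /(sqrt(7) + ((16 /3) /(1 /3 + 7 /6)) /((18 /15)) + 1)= 963 /835 - 243 * sqrt(7) /835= 0.38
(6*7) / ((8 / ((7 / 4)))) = 9.19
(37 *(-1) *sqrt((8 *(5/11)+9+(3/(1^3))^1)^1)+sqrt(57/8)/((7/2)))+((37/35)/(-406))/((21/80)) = -74 *sqrt(473)/11-296/29841+sqrt(114)/14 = -145.56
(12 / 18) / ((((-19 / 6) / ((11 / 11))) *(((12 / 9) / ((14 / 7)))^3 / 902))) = -12177 / 19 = -640.89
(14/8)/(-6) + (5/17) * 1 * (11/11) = 1/408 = 0.00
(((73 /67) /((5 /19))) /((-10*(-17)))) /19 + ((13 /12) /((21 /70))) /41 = 938906 /10507275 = 0.09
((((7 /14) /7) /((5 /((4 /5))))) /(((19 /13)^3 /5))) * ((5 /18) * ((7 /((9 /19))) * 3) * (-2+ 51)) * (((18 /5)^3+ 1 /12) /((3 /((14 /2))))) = 52832109239 /43861500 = 1204.52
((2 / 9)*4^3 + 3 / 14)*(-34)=-30923 / 63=-490.84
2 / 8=1 / 4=0.25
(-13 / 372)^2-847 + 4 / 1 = -116657543 / 138384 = -843.00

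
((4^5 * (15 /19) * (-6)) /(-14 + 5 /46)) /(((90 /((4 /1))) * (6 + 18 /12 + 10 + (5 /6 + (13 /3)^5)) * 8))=158976 /126721013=0.00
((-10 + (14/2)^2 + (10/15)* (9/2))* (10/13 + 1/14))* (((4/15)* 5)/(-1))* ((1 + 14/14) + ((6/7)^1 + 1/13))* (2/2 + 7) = -1307232/1183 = -1105.01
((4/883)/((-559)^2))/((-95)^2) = 4/2490184525075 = 0.00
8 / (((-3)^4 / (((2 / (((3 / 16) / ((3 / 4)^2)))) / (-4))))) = -4 / 27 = -0.15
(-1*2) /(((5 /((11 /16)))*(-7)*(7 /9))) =99 /1960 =0.05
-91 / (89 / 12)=-1092 / 89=-12.27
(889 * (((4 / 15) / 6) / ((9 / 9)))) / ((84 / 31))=14.58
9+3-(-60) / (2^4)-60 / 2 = -57 / 4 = -14.25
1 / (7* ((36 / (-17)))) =-17 / 252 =-0.07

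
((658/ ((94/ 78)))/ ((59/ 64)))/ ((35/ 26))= 129792/ 295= 439.97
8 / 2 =4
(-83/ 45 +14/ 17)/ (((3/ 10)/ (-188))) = 293656/ 459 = 639.77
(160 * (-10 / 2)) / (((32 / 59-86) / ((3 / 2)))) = 35400 / 2521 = 14.04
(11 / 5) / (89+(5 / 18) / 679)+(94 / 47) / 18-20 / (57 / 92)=-29895931733 / 930037365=-32.14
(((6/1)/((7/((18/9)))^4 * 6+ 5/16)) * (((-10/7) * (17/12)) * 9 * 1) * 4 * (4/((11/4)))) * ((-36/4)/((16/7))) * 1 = 440640/158521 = 2.78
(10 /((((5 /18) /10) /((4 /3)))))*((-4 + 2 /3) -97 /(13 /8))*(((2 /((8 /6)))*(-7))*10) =41294400 /13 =3176492.31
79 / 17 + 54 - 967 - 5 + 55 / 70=-217191 / 238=-912.57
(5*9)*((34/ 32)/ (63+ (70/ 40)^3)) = 612/ 875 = 0.70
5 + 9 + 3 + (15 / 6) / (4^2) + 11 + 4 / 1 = 1029 / 32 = 32.16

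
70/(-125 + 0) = -0.56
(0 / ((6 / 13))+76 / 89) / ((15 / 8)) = 608 / 1335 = 0.46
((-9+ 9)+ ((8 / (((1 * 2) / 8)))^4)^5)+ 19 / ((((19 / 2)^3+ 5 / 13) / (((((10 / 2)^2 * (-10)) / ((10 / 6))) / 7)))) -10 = 791583149661917621535214819887296934 / 624449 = 1267650600228229401496703000000.00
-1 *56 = -56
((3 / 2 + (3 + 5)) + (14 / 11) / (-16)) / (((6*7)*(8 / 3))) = 829 / 9856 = 0.08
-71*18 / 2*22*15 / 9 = -23430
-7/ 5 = -1.40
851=851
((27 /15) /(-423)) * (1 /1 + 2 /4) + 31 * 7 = 101987 /470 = 216.99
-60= -60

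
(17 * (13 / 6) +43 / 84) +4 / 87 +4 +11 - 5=115445 / 2436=47.39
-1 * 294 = -294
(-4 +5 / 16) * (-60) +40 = 1045 / 4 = 261.25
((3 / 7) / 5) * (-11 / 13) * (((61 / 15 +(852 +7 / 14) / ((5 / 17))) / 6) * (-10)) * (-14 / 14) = -957847 / 2730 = -350.86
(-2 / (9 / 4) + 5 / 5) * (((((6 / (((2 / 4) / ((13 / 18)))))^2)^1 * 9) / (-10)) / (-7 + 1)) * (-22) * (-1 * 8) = 29744 / 135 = 220.33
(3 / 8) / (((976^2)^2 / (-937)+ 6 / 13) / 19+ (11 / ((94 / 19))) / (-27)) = -0.00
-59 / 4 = -14.75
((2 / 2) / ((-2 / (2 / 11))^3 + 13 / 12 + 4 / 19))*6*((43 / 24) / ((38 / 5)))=-645 / 606346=-0.00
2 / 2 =1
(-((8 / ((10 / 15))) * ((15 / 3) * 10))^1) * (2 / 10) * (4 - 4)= 0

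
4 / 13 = 0.31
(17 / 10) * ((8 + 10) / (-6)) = -51 / 10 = -5.10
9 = 9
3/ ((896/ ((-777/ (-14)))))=333/ 1792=0.19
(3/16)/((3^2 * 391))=1/18768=0.00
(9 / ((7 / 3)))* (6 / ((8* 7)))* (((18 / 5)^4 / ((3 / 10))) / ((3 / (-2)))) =-944784 / 6125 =-154.25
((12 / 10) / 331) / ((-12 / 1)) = -1 / 3310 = -0.00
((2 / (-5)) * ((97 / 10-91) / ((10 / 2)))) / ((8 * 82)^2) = 813 / 53792000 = 0.00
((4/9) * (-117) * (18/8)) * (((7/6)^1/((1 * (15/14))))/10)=-637/50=-12.74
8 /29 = 0.28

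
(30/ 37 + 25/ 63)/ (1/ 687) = 644635/ 777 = 829.65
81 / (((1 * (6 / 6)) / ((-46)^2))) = 171396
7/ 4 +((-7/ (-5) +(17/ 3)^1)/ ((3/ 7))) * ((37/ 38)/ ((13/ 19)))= 59003/ 2340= 25.21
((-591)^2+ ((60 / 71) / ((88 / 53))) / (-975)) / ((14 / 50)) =25330357055 / 20306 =1247432.14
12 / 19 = 0.63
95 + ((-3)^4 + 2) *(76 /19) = 427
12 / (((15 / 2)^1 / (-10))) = -16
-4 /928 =-1 /232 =-0.00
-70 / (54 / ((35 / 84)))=-175 / 324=-0.54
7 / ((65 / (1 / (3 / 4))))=28 / 195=0.14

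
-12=-12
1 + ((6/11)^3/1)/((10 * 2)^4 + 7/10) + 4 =10648048745/2129609317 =5.00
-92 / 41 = -2.24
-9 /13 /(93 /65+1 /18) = -0.47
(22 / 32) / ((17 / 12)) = 33 / 68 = 0.49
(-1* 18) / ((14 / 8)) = -72 / 7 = -10.29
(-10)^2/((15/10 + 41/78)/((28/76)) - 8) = -27300/683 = -39.97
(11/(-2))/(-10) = 11/20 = 0.55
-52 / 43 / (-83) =52 / 3569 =0.01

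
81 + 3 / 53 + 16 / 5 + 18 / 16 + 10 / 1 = 202209 / 2120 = 95.38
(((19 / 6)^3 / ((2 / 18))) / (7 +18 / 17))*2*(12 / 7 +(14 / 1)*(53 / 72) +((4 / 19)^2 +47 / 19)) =427179451 / 414288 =1031.12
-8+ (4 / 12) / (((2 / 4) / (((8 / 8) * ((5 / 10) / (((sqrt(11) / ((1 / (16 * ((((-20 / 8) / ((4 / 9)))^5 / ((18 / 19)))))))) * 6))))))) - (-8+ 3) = -3 - 2048 * sqrt(11) / 38566378125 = -3.00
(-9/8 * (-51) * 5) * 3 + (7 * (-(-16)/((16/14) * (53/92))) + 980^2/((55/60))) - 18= 4891238611/4664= 1048721.83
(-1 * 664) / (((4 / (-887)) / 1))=147242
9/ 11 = 0.82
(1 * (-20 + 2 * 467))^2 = 835396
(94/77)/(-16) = -0.08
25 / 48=0.52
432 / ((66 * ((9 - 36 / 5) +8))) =360 / 539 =0.67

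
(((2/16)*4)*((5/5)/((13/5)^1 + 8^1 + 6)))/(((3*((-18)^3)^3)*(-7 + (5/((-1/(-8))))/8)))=5/197565853206528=0.00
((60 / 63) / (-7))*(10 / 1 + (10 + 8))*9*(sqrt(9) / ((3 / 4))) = -960 / 7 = -137.14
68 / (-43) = -68 / 43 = -1.58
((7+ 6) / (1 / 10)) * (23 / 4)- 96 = 1303 / 2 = 651.50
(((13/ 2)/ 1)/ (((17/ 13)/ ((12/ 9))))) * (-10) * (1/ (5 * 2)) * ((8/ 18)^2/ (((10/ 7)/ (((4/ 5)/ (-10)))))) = 0.07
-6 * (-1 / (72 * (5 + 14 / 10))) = 5 / 384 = 0.01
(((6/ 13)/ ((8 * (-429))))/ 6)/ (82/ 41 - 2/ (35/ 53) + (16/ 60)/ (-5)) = 175/ 8447296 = 0.00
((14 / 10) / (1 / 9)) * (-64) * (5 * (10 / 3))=-13440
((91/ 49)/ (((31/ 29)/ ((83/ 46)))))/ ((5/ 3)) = 93873/ 49910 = 1.88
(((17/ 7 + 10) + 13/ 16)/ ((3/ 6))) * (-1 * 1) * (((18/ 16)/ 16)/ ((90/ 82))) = -60803/ 35840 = -1.70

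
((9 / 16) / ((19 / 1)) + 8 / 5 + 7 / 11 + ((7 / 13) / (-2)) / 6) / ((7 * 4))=1448333 / 18258240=0.08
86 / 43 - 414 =-412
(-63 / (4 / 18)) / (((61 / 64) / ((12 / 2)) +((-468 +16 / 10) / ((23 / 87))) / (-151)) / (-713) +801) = -192553122240 / 544027699337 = -0.35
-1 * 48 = -48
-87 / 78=-29 / 26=-1.12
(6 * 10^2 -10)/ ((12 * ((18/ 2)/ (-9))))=-295/ 6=-49.17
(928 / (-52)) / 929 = -232 / 12077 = -0.02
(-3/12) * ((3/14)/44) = -3/2464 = -0.00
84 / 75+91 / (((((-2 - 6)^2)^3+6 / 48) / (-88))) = 1.09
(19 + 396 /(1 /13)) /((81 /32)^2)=5291008 /6561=806.43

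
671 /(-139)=-4.83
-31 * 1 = -31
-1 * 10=-10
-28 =-28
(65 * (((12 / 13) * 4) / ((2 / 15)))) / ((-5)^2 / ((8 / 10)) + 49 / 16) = 3200 / 61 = 52.46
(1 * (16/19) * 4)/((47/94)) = 128/19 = 6.74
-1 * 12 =-12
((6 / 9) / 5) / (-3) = -2 / 45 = -0.04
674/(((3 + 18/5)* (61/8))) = 26960/2013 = 13.39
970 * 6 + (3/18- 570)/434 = 15151861/2604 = 5818.69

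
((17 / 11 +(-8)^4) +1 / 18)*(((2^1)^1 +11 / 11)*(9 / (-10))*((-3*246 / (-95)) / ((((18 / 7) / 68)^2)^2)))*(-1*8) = 17076801335470912 / 50787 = 336243553182.33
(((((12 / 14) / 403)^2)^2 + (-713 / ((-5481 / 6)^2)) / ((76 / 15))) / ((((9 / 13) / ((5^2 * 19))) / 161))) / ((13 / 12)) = -10597503827549929100 / 616304472332255343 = -17.20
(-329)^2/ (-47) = -2303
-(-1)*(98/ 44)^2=2401/ 484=4.96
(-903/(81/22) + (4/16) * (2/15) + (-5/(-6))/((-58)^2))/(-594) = 222733579/539518320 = 0.41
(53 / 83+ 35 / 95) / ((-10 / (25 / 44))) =-1985 / 34694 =-0.06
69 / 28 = 2.46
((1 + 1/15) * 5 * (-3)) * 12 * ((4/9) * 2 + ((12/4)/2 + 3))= -3104/3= -1034.67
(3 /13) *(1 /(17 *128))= 3 /28288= 0.00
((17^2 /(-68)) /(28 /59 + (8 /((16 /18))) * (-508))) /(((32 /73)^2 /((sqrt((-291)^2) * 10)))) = 1555391217 /110477312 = 14.08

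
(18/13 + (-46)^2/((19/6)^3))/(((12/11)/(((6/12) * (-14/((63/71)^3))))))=-1326598911055/2123422938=-624.75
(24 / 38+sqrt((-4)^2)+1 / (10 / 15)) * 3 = 699 / 38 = 18.39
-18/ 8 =-9/ 4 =-2.25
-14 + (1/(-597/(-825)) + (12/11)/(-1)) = -30009/2189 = -13.71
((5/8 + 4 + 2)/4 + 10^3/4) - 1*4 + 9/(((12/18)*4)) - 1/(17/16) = 136049/544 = 250.09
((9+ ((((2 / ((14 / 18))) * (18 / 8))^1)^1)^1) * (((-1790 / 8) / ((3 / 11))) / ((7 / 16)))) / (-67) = 1358610 / 3283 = 413.83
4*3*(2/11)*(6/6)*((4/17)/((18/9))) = 48/187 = 0.26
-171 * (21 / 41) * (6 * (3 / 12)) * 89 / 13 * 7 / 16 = -6711579 / 17056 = -393.50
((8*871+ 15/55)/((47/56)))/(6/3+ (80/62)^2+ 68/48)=49500602592/30296717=1633.86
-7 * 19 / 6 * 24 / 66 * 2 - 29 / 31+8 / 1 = -9265 / 1023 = -9.06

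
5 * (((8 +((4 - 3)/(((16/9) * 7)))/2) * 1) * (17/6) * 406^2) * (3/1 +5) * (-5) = -4506056975/6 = -751009495.83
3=3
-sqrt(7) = -2.65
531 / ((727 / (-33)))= -17523 / 727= -24.10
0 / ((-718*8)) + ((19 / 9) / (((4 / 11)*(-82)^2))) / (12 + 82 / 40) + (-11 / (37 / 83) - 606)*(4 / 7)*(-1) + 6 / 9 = 1590182793271 / 4404293964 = 361.05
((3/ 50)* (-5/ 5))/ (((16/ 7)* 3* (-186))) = 7/ 148800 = 0.00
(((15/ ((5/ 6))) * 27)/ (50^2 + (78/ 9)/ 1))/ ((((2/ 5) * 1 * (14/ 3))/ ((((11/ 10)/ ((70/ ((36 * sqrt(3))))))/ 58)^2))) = 64304361/ 2170972538000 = 0.00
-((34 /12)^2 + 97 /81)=-2989 /324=-9.23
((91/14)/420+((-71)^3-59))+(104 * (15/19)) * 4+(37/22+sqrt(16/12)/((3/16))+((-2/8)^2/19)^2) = -38174652633629/106740480+32 * sqrt(3)/9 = -357633.72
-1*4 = -4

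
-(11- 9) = -2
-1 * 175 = -175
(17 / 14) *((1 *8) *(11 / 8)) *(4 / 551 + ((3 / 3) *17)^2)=4254063 / 1102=3860.31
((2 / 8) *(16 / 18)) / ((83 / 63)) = 14 / 83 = 0.17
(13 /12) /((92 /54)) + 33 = 6189 /184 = 33.64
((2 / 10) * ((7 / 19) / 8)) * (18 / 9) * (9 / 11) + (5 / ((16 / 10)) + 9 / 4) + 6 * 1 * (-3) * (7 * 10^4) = -10533554939 / 8360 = -1259994.61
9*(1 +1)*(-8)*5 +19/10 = -718.10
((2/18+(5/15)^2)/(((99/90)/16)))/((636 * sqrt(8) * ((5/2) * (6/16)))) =64 * sqrt(2)/47223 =0.00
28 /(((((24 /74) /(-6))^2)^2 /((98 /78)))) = 642837223 /156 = 4120751.43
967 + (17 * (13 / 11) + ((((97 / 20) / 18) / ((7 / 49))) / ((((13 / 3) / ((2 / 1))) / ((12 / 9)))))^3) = 2177232759479 / 2202217875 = 988.65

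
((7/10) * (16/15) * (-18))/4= -84/25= -3.36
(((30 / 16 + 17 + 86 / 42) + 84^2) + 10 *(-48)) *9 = 3324849 / 56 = 59372.30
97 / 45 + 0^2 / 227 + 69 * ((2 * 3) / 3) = 6307 / 45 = 140.16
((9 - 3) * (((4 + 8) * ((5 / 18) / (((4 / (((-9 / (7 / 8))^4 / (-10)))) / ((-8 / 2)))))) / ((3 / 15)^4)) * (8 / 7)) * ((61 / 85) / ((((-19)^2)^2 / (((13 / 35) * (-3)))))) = -25573161369600 / 260646300593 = -98.11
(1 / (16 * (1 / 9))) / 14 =9 / 224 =0.04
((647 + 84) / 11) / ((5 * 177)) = 0.08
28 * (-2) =-56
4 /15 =0.27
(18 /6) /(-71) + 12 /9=275 /213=1.29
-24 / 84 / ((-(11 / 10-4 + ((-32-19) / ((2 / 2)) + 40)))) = -0.02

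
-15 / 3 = -5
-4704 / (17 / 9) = -42336 / 17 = -2490.35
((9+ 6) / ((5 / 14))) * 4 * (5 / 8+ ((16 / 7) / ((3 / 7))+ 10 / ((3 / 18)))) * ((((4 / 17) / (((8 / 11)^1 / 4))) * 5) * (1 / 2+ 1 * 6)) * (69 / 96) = 182227045 / 544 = 334976.19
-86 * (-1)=86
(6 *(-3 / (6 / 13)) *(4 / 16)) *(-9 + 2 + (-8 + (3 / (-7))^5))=2460393 / 16807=146.39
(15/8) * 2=15/4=3.75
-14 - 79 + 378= 285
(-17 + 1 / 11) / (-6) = 31 / 11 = 2.82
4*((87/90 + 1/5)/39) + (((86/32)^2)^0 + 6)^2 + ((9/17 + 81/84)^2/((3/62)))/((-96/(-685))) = 160385716007/424150272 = 378.13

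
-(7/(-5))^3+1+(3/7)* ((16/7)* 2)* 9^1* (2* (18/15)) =46.06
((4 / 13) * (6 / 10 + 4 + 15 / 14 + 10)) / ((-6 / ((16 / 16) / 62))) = -1097 / 84630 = -0.01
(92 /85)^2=8464 /7225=1.17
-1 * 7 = -7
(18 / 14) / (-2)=-9 / 14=-0.64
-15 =-15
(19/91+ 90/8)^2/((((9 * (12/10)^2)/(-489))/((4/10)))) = -14178751415/7154784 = -1981.72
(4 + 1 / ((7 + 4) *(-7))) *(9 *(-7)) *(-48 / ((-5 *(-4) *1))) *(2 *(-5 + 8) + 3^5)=8255844 / 55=150106.25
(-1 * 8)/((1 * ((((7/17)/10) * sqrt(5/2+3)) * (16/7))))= -85 * sqrt(22)/11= -36.24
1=1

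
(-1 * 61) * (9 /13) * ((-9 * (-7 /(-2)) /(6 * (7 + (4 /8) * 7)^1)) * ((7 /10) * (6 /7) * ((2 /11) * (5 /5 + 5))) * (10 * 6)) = 118584 /143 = 829.26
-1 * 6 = -6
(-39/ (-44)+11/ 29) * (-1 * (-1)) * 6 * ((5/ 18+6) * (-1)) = -182495/ 3828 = -47.67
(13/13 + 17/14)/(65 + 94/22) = 341/10668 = 0.03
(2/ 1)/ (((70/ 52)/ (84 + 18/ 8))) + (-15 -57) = 393/ 7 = 56.14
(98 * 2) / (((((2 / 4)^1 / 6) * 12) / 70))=13720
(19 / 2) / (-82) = -19 / 164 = -0.12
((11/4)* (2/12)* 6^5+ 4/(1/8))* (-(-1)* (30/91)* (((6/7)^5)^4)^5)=70480013103187649349710946021011277679547063485822371542066603731941351622579322880/294337362375852977212362946988119729788005491100320911484984475156643922826960453460091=0.00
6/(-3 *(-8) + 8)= 3/16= 0.19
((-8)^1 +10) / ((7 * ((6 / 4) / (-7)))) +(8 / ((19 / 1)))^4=-508996 / 390963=-1.30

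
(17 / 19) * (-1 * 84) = -1428 / 19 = -75.16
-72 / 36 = -2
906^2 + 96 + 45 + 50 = 821027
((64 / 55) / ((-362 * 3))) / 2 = -0.00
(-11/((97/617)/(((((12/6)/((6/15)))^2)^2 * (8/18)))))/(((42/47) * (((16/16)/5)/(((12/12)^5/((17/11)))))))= -21930493750/311661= -70366.50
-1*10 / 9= -10 / 9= -1.11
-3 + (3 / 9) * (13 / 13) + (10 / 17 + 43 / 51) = -21 / 17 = -1.24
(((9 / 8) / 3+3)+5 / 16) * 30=885 / 8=110.62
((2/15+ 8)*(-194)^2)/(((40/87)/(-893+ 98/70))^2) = 7194666888873207/6250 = 1151146702219.71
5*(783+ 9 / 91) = 356310 / 91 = 3915.49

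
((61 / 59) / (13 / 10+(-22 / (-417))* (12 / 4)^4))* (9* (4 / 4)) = 12510 / 7493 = 1.67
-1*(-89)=89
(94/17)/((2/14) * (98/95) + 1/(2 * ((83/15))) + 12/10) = 1482380/385441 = 3.85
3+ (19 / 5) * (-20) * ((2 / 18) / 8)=35 / 18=1.94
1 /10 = 0.10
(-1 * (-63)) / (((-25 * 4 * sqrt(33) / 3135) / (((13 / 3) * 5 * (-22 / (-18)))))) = -19019 * sqrt(33) / 12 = -9104.65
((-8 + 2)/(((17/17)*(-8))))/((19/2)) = 3/38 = 0.08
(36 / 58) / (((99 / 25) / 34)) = 1700 / 319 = 5.33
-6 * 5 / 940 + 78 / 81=0.93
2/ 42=1/ 21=0.05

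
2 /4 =1 /2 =0.50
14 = 14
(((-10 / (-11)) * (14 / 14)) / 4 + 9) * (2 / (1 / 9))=1827 / 11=166.09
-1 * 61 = -61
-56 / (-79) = 56 / 79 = 0.71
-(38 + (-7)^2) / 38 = -87 / 38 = -2.29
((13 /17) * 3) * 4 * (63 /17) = 9828 /289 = 34.01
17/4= 4.25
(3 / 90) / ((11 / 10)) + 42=1387 / 33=42.03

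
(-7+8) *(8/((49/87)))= 696/49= 14.20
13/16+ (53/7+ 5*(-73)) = -39941/112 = -356.62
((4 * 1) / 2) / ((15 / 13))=26 / 15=1.73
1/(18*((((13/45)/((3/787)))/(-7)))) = -105/20462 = -0.01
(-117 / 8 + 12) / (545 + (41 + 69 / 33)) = -231 / 51752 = -0.00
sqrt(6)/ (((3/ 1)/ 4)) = 4*sqrt(6)/ 3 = 3.27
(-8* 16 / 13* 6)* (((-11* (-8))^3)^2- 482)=-27435564483072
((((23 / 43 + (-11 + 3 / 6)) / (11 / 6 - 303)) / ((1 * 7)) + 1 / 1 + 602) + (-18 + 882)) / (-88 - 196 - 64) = -66492845 / 15773303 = -4.22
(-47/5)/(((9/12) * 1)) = -188/15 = -12.53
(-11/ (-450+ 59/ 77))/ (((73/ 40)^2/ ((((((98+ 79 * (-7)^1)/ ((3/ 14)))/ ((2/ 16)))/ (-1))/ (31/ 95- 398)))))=-133893760000/ 426367870407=-0.31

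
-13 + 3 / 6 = -25 / 2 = -12.50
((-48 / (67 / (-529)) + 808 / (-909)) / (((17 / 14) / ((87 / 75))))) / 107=92564752 / 27421425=3.38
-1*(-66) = 66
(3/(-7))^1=-3/7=-0.43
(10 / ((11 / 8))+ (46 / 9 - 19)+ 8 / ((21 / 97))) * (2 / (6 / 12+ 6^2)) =84092 / 50589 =1.66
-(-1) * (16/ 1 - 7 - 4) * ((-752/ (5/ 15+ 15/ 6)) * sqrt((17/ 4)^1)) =-11280 * sqrt(17)/ 17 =-2735.80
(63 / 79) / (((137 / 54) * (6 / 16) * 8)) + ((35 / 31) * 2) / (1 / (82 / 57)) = 64127798 / 19124241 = 3.35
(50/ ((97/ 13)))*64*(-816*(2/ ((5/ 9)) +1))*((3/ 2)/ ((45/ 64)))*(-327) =108930072576/ 97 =1122990438.93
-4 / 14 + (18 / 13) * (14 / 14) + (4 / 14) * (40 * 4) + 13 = 5443 / 91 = 59.81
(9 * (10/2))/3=15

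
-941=-941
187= 187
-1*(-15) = 15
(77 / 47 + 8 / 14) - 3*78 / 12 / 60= 24803 / 13160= 1.88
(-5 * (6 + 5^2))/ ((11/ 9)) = -1395/ 11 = -126.82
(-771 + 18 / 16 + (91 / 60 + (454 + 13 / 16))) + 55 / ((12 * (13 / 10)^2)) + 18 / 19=-79603627 / 256880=-309.89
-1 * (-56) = 56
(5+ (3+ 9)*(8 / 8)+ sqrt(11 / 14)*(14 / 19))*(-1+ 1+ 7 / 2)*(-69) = -8211 / 2- 483*sqrt(154) / 38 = -4263.23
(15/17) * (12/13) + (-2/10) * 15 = -483/221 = -2.19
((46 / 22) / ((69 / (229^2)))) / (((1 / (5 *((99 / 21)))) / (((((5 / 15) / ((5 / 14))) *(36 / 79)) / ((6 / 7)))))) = 1468348 / 79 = 18586.68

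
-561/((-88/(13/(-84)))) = -221/224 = -0.99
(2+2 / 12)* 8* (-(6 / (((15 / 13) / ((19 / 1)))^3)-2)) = -1567082192 / 3375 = -464320.65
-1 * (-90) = 90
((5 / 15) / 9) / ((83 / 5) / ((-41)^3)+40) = 0.00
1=1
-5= -5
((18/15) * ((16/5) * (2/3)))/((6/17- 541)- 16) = -1088/236575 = -0.00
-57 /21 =-19 /7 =-2.71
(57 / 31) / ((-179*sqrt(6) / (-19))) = 361*sqrt(6) / 11098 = 0.08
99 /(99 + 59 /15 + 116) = 0.45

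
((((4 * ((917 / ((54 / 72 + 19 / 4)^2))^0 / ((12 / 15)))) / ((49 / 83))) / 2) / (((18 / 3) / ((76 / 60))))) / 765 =1577 / 1349460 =0.00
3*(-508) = -1524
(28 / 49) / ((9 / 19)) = 76 / 63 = 1.21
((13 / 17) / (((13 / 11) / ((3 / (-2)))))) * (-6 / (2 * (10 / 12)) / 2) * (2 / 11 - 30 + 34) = 621 / 85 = 7.31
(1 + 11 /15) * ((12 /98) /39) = 4 /735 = 0.01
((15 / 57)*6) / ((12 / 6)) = 15 / 19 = 0.79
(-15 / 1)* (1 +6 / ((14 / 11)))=-600 / 7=-85.71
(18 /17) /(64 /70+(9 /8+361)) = 0.00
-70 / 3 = -23.33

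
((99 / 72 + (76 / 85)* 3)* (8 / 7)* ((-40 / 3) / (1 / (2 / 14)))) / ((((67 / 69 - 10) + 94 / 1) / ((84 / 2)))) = -4.37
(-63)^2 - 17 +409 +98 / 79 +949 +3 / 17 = 7133233 / 1343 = 5311.42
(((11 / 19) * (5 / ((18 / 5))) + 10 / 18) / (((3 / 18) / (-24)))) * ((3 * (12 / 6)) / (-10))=2232 / 19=117.47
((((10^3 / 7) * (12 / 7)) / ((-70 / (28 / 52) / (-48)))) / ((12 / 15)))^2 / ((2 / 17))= 44064000000 / 405769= 108593.81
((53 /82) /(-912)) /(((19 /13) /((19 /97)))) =-689 /7254048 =-0.00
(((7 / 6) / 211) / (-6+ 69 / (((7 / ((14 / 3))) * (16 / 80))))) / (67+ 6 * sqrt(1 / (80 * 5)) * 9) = 5 / 14118432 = 0.00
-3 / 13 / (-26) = 3 / 338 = 0.01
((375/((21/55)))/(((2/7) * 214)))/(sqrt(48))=6875 * sqrt(3)/5136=2.32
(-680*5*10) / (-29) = 34000 / 29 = 1172.41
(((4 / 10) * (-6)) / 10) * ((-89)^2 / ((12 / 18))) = -71289 / 25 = -2851.56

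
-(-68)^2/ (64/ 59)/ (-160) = 26.64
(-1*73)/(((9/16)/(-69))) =26864/3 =8954.67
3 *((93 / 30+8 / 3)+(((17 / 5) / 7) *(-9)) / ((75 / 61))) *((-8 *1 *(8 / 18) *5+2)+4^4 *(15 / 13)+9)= 30153931 / 15750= 1914.54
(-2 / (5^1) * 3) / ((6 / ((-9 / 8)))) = 9 / 40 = 0.22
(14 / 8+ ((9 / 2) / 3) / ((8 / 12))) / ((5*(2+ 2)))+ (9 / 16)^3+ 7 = 151101 / 20480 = 7.38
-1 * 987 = -987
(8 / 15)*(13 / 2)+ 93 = 1447 / 15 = 96.47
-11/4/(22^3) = -1/3872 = -0.00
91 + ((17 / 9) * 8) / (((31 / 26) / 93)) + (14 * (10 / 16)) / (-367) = 1269.64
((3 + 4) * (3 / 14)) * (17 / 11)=2.32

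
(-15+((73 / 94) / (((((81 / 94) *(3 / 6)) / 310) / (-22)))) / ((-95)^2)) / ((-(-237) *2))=-2392219 / 69301170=-0.03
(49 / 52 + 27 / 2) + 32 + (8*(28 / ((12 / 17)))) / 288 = 16688 / 351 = 47.54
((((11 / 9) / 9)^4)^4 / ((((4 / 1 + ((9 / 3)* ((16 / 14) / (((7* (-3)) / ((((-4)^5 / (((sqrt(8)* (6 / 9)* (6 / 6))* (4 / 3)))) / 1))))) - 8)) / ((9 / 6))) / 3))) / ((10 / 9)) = 110325301402436758561 / 2242156534785397453574342304421948080 + 9006147053260143556* sqrt(2) / 15570531491565260094266266002930195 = 0.00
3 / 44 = 0.07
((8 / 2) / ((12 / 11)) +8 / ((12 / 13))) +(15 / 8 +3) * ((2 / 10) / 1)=1597 / 120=13.31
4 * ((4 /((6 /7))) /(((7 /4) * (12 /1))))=8 /9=0.89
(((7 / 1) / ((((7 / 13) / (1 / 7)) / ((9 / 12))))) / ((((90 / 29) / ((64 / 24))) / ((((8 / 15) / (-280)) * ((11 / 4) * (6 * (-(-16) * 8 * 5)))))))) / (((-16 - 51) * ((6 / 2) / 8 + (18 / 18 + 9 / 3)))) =2123264 / 25853625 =0.08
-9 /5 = -1.80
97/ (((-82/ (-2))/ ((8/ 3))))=6.31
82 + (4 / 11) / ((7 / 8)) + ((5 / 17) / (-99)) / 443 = 430125499 / 5218983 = 82.42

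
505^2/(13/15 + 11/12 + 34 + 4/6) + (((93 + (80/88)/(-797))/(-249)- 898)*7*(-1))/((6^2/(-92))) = -4813614806585/530464869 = -9074.33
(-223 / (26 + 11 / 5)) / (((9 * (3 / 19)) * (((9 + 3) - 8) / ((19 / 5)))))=-80503 / 15228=-5.29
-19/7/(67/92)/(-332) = 437/38927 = 0.01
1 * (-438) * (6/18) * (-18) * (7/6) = 3066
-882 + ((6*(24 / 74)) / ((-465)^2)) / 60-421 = -17374039123 / 13333875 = -1303.00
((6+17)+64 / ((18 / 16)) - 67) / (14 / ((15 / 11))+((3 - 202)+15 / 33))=-3190 / 46599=-0.07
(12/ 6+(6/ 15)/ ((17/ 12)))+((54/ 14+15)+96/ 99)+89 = 2181629/ 19635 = 111.11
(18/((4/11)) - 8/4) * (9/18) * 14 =665/2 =332.50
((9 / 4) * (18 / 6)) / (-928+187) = -9 / 988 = -0.01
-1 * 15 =-15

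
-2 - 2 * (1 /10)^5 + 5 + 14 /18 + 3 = 3049991 /450000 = 6.78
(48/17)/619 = 48/10523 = 0.00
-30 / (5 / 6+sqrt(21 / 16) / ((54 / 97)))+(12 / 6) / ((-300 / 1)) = 58264937 / 8259450 - 209520*sqrt(21) / 55063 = -10.38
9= 9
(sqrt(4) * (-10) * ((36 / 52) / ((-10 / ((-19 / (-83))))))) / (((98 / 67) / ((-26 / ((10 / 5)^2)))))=-11457 / 8134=-1.41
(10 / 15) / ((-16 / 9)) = -3 / 8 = -0.38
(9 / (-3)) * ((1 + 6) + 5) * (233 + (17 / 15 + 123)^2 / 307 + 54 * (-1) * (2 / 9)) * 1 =-74930476 / 7675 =-9762.93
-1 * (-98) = 98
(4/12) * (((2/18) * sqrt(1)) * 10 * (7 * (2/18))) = 70/243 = 0.29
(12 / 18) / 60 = 1 / 90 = 0.01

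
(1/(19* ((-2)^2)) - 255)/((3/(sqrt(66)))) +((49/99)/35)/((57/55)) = 7/513 - 19379* sqrt(66)/228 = -690.49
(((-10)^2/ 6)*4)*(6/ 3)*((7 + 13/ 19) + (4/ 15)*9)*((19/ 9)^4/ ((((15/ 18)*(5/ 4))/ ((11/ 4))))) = 2312964544/ 32805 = 70506.46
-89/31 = -2.87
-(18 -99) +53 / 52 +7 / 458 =976867 / 11908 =82.03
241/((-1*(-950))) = 241/950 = 0.25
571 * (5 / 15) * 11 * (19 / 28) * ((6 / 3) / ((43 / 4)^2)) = 954712 / 38829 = 24.59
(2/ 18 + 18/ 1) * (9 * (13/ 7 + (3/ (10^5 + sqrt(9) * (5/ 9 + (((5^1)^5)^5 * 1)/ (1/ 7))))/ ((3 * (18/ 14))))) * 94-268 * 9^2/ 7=714049637317668880246907/ 28163194656372520320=25354.00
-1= -1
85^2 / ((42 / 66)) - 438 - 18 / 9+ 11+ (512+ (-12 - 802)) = 74358 / 7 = 10622.57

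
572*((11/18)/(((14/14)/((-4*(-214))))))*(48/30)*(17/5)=366244736/225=1627754.38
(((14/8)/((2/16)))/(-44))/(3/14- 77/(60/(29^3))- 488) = 1470/146855951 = 0.00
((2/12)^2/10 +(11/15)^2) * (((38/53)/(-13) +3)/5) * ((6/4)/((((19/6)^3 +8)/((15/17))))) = 53303859/5028976550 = 0.01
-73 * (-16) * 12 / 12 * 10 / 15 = 2336 / 3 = 778.67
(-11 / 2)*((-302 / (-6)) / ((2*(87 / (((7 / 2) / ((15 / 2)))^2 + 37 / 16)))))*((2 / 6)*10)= -13.42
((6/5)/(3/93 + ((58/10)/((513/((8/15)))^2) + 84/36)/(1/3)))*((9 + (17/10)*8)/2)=41484645315/21514123286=1.93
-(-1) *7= 7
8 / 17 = 0.47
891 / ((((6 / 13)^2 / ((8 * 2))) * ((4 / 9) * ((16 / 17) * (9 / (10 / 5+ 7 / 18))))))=1358929 / 32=42466.53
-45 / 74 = -0.61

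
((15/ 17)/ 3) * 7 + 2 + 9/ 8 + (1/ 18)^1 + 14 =23549/ 1224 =19.24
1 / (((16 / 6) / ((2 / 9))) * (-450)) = -1 / 5400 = -0.00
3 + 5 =8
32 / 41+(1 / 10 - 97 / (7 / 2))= -77013 / 2870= -26.83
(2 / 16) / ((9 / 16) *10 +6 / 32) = 2 / 93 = 0.02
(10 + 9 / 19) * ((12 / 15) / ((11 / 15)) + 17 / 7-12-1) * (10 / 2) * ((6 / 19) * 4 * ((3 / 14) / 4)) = -33.60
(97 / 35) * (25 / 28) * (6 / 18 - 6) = -8245 / 588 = -14.02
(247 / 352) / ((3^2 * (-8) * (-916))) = 247 / 23215104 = 0.00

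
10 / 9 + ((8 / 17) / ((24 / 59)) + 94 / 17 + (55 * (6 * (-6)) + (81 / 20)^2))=-119694967 / 61200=-1955.80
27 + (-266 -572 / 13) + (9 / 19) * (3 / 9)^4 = -48392 / 171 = -282.99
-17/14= -1.21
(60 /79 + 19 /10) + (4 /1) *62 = 198021 /790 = 250.66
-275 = -275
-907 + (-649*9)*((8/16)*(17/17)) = -7655/2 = -3827.50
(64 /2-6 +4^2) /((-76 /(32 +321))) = -7413 /38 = -195.08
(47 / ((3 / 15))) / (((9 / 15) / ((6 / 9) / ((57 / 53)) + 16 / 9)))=939.08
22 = 22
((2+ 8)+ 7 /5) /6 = 19 /10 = 1.90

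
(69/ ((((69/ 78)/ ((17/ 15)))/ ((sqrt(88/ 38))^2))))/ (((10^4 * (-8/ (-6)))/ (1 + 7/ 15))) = 0.02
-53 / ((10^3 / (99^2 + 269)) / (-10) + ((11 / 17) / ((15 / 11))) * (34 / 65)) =-52036725 / 233944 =-222.43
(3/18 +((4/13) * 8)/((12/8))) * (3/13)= 141/338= 0.42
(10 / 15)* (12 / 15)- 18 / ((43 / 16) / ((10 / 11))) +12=45724 / 7095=6.44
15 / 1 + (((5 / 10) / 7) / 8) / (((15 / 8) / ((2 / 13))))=20476 / 1365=15.00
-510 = -510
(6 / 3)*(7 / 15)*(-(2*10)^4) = -448000 / 3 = -149333.33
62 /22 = 31 /11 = 2.82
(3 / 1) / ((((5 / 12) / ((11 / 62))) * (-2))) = -99 / 155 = -0.64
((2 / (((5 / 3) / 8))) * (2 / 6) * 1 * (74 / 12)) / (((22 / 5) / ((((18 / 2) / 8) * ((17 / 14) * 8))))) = 3774 / 77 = 49.01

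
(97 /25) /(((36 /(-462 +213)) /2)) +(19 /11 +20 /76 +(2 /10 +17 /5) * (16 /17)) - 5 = -28403393 /532950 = -53.29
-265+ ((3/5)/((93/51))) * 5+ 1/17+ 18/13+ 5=-1760100/6851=-256.91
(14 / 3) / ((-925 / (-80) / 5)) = 224 / 111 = 2.02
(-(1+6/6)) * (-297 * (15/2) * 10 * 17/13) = 757350/13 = 58257.69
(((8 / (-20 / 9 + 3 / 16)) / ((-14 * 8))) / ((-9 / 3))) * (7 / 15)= -8 / 1465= -0.01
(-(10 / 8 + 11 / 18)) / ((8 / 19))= -1273 / 288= -4.42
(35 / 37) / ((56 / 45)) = 225 / 296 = 0.76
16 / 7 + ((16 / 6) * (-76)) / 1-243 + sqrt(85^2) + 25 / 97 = -729497 / 2037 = -358.12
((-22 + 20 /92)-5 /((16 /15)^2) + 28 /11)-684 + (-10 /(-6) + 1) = -136977523 /194304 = -704.97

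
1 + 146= 147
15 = 15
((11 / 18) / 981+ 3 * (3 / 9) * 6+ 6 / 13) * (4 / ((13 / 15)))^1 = 14834150 / 497367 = 29.83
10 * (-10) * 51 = -5100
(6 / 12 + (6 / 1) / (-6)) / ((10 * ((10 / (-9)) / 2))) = 9 / 100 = 0.09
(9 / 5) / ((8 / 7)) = 63 / 40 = 1.58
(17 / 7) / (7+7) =17 / 98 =0.17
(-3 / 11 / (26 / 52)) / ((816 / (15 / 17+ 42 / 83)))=-0.00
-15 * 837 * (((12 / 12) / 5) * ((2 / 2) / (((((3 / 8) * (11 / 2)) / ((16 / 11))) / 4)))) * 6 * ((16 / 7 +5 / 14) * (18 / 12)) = -142705152 / 847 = -168483.06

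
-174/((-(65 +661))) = 29/121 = 0.24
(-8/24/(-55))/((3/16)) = 16/495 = 0.03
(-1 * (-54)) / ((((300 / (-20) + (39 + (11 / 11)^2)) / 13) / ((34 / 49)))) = 23868 / 1225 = 19.48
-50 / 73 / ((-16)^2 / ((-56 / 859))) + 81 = 81268447 / 1003312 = 81.00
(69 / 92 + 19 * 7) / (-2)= -535 / 8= -66.88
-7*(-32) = 224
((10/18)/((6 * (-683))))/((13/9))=-5/53274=-0.00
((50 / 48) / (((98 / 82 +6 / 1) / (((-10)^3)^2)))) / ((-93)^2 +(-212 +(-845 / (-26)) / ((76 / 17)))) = 3895000000 / 227184633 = 17.14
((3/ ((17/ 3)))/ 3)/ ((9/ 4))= 4/ 51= 0.08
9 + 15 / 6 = 23 / 2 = 11.50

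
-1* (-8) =8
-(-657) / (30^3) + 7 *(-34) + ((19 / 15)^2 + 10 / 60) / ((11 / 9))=-7805377 / 33000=-236.53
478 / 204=239 / 102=2.34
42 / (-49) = -6 / 7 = -0.86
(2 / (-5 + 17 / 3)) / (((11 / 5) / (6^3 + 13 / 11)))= 35835 / 121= 296.16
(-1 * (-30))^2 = 900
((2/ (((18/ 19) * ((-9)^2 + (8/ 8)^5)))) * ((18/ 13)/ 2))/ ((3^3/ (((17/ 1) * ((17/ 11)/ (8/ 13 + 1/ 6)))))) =5491/ 247599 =0.02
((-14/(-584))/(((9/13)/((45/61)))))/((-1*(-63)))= 65/160308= 0.00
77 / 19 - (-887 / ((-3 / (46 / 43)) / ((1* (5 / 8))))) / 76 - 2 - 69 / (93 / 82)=-74628155 / 1215696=-61.39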